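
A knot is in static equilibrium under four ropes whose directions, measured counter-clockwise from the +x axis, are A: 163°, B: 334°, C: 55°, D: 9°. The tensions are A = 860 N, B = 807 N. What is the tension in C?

T_C ≈ 119 N

Resolve: ΣF_x = 860 cos 163° + 807 cos 334° + T_C cos 55° + T_D cos 9° = 0.
        ΣF_y = 860 sin 163° + 807 sin 334° + T_C sin 55° + T_D sin 9° = 0.
The known terms sum to (-97.1, -102.3) N, so 0.5736 T_C + 0.9877 T_D = 97.1 and 0.8192 T_C + 0.1564 T_D = 102.3.
Solving simultaneously: T_C = 119.4 N, T_D = 28.98 N.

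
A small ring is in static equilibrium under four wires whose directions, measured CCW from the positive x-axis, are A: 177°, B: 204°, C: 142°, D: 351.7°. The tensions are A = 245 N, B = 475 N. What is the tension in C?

Resolve: ΣF_x = 245 cos 177° + 475 cos 204° + T_C cos 142° + T_D cos 351.7° = 0.
        ΣF_y = 245 sin 177° + 475 sin 204° + T_C sin 142° + T_D sin 351.7° = 0.
The known terms sum to (-678.6, -180.4) N, so -0.7880 T_C + 0.9895 T_D = 678.6 and 0.6157 T_C − 0.1444 T_D = 180.4.
Solving simultaneously: T_C = 558 N, T_D = 1130 N.

T_C ≈ 558 N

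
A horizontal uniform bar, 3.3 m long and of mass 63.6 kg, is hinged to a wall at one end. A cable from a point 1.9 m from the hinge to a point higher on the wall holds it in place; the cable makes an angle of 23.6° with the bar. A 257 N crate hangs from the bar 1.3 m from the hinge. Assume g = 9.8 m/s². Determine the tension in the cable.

T ≈ 1790 N

Take torques about the hinge: T sin 23.6° · 1.9 = 63.6×9.8×1.65 + 257×1.3 = 1362.5 N·m.
So T = 1362.5 / (0.4003 × 1.9) = 1791.2 N.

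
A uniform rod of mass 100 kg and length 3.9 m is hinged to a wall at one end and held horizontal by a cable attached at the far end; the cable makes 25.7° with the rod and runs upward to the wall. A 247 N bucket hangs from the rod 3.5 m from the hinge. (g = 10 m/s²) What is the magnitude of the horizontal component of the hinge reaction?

Take torques about the hinge: T sin 25.7° · 3.9 = 100×10×1.95 + 247×3.5 = 2814.5 N·m.
So T = 2814.5 / (0.4337 × 3.9) = 1664.1 N.
ΣF_x = 0: H_x = T cos 25.7° = 1499.5 N.

H_x ≈ 1500 N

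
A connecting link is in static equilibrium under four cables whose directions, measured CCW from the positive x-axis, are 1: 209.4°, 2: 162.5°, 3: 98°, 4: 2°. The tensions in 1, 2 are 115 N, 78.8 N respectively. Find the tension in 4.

Resolve: ΣF_x = 115 cos 209.4° + 78.8 cos 162.5° + T_3 cos 98° + T_4 cos 2° = 0.
        ΣF_y = 115 sin 209.4° + 78.8 sin 162.5° + T_3 sin 98° + T_4 sin 2° = 0.
The known terms sum to (-175.3, -32.76) N, so -0.1392 T_3 + 0.9994 T_4 = 175.3 and 0.9903 T_3 + 0.0349 T_4 = 32.76.
Solving simultaneously: T_3 = 26.77 N, T_4 = 179.2 N.

T_4 ≈ 179 N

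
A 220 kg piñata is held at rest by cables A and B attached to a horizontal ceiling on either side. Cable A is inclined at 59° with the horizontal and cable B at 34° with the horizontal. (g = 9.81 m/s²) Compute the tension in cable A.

Weight W = 220 × 9.81 = 2158 N acts straight down.
Horizontal: T_A cos 59° = T_B cos 34°  →  T_B = 0.6212 T_A.
Vertical: T_A sin 59° + T_B sin 34° = 2158.
Substituting the horizontal relation into the vertical equation gives 1.205 T_A = 2158, so T_A = 1792 N.

T_A ≈ 1790 N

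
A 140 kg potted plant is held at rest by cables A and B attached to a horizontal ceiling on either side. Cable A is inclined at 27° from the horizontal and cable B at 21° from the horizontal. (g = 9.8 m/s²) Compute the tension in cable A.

T_A ≈ 1720 N

Weight W = 140 × 9.8 = 1372 N acts straight down.
Horizontal: T_A cos 27° = T_B cos 21°  →  T_B = 0.9544 T_A.
Vertical: T_A sin 27° + T_B sin 21° = 1372.
Substituting the horizontal relation into the vertical equation gives 0.796 T_A = 1372, so T_A = 1724 N.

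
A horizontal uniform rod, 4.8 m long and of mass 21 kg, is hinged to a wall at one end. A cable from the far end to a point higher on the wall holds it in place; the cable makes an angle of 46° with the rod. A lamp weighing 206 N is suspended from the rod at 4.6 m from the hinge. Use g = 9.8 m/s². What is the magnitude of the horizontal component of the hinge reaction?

Take torques about the hinge: T sin 46° · 4.8 = 21×9.8×2.4 + 206×4.6 = 1441.5 N·m.
So T = 1441.5 / (0.7193 × 4.8) = 417.49 N.
ΣF_x = 0: H_x = T cos 46° = 290.01 N.

H_x ≈ 290 N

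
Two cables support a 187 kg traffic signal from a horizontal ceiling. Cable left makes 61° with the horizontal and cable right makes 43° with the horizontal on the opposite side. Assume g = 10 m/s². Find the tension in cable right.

T_right ≈ 934 N

Weight W = 187 × 10 = 1870 N acts straight down.
Horizontal: T_left cos 61° = T_right cos 43°  →  T_left = 1.509 T_right.
Vertical: T_left sin 61° + T_right sin 43° = 1870.
Substituting the horizontal relation into the vertical equation gives 2.001 T_right = 1870, so T_right = 934.3 N.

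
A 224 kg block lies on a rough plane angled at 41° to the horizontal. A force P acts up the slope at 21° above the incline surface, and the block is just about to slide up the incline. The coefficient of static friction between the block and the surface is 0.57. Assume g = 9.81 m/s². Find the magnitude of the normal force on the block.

N ≈ 907 N

On the verge of sliding up the incline, friction equals μN and acts down the slope.
Perpendicular: N + P sin 21° = W cos 41° = 1658 N.
Along incline: P cos 21° = W sin 41° + μN  with W sin 41° = 1442 N.
Solving the pair for P and N: P = 2098 N, N = 906.7 N (and f = μN = 516.8 N).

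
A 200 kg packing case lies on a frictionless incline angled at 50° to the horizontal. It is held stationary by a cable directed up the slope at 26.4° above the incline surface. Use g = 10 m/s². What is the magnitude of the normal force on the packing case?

Take axes along and perpendicular to the incline. Weight components: W sin 50° = 1532 N down-slope, W cos 50° = 1286 N into the surface.
Along incline: T cos 26.4° = W sin 50° → T = 1710 N.
Perpendicular: N = W cos 50° − T sin 26.4° = 525 N.

N ≈ 525 N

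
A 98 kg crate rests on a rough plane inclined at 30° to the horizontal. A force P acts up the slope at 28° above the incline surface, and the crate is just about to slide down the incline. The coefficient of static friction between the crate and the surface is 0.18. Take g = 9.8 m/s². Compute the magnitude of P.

P ≈ 414 N

On the verge of sliding down the incline, friction equals μN and acts up the slope.
Perpendicular: N + P sin 28° = W cos 30° = 831.7 N.
Along incline: P cos 28° + μN = W sin 30° with W sin 30° = 480.2 N.
Solving the pair for P and N: P = 413.9 N, N = 637.4 N (and f = μN = 114.7 N).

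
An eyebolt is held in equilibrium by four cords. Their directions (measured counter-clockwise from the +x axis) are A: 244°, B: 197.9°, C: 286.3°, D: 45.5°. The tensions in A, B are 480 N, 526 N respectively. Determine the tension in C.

T_C ≈ 105 N

Resolve: ΣF_x = 480 cos 244° + 526 cos 197.9° + T_C cos 286.3° + T_D cos 45.5° = 0.
        ΣF_y = 480 sin 244° + 526 sin 197.9° + T_C sin 286.3° + T_D sin 45.5° = 0.
The known terms sum to (-711, -593.1) N, so 0.2807 T_C + 0.7009 T_D = 711 and -0.9598 T_C + 0.7133 T_D = 593.1.
Solving simultaneously: T_C = 104.7 N, T_D = 972.4 N.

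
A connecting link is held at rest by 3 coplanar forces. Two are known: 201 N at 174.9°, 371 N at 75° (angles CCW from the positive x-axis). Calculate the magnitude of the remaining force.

Sum the known components: ΣF_x = -104.2 N, ΣF_y = 376.2 N.
For equilibrium the remaining force must supply (−ΣF_x, −ΣF_y) = (104.2, -376.2) N.
Magnitude = √((104.2)² + (-376.2)²) = 390.4 N; direction = atan2(-376.2, 104.2) = 285.5°.

F ≈ 390 N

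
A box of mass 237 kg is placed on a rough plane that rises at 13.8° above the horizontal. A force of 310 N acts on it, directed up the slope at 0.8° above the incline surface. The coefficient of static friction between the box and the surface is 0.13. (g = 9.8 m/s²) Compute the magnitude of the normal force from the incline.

Axes along / perpendicular to the incline. W sin 13.8° = 554 N down-slope; W cos 13.8° = 2256 N into the surface.
Perpendicular: N = W cos 13.8° − P sin 0.8° = 2256 − 4.328 = 2251 N.
Along incline: P cos 0.8° + f = W sin 13.8° (friction acts up-slope) → f = 554 − 310 = 244 N.
|f| = 244 N ≤ μN = 292.7 N, so the box is indeed static.

N ≈ 2250 N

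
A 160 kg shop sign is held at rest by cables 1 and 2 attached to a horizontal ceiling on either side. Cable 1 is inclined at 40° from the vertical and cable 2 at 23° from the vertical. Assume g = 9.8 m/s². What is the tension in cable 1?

Angles from the horizontal: cable 1 is 90° − 40° = 50°, cable 2 is 90° − 23° = 67°.
Weight W = 160 × 9.8 = 1568 N acts straight down.
Horizontal: T_1 cos 50° = T_2 cos 67°  →  T_2 = 1.645 T_1.
Vertical: T_1 sin 50° + T_2 sin 67° = 1568.
Substituting the horizontal relation into the vertical equation gives 2.28 T_1 = 1568, so T_1 = 687.6 N.

T_1 ≈ 688 N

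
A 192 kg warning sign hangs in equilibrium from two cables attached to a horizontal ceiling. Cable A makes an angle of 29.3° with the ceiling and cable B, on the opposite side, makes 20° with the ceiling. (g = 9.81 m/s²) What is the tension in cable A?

Weight W = 192 × 9.81 = 1884 N acts straight down.
Horizontal: T_A cos 29.3° = T_B cos 20°  →  T_B = 0.928 T_A.
Vertical: T_A sin 29.3° + T_B sin 20° = 1884.
Substituting the horizontal relation into the vertical equation gives 0.8068 T_A = 1884, so T_A = 2335 N.

T_A ≈ 2330 N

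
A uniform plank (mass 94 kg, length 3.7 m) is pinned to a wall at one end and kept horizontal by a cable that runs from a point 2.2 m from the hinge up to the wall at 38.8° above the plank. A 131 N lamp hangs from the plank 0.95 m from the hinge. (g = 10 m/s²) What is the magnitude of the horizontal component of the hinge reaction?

H_x ≈ 1050 N

Take torques about the hinge: T sin 38.8° · 2.2 = 94×10×1.85 + 131×0.95 = 1863.5 N·m.
So T = 1863.5 / (0.6266 × 2.2) = 1351.8 N.
ΣF_x = 0: H_x = T cos 38.8° = 1053.5 N.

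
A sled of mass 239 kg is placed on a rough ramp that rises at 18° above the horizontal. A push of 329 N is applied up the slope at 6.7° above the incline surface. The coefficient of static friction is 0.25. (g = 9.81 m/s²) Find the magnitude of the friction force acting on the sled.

f ≈ 398 N

Axes along / perpendicular to the incline. W sin 18° = 724.5 N down-slope; W cos 18° = 2230 N into the surface.
Perpendicular: N = W cos 18° − P sin 6.7° = 2230 − 38.38 = 2191 N.
Along incline: P cos 6.7° + f = W sin 18° (friction acts up-slope) → f = 724.5 − 326.8 = 397.8 N.
|f| = 397.8 N ≤ μN = 547.9 N, so the sled is indeed static.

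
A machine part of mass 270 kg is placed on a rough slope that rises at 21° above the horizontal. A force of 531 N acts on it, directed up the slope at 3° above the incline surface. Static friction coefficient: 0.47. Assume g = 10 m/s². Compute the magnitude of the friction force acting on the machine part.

f ≈ 437 N

Axes along / perpendicular to the incline. W sin 21° = 967.6 N down-slope; W cos 21° = 2521 N into the surface.
Perpendicular: N = W cos 21° − P sin 3° = 2521 − 27.79 = 2493 N.
Along incline: P cos 3° + f = W sin 21° (friction acts up-slope) → f = 967.6 − 530.3 = 437.3 N.
|f| = 437.3 N ≤ μN = 1172 N, so the machine part is indeed static.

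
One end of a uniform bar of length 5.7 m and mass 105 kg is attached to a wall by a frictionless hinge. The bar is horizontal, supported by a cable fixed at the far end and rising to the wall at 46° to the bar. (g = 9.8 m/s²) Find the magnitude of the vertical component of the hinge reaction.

|H_y| ≈ 514 N

Take torques about the hinge: T sin 46° · 5.7 = 105×9.8×2.85 = 2932.7 N·m.
So T = 2932.7 / (0.7193 × 5.7) = 715.24 N.
ΣF_y = 0: H_y = (105×9.8) − T sin 46° = 1029 − 514.5 = 514.5 N.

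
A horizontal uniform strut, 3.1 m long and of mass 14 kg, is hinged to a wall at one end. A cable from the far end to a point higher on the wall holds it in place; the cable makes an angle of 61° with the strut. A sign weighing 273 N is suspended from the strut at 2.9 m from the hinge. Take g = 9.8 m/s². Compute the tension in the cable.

Take torques about the hinge: T sin 61° · 3.1 = 14×9.8×1.55 + 273×2.9 = 1004.4 N·m.
So T = 1004.4 / (0.8746 × 3.1) = 370.43 N.

T ≈ 370 N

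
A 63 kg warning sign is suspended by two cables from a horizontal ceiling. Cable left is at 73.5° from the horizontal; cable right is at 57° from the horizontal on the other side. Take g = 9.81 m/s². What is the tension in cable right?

T_right ≈ 231 N

Weight W = 63 × 9.81 = 618 N acts straight down.
Horizontal: T_left cos 73.5° = T_right cos 57°  →  T_left = 1.918 T_right.
Vertical: T_left sin 73.5° + T_right sin 57° = 618.
Substituting the horizontal relation into the vertical equation gives 2.677 T_right = 618, so T_right = 230.8 N.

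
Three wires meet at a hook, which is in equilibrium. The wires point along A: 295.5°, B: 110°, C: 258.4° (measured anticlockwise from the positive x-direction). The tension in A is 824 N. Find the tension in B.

T_B ≈ 949 N

Resolve: ΣF_x = 824 cos 295.5° + T_B cos 110° + T_C cos 258.4° = 0.
        ΣF_y = 824 sin 295.5° + T_B sin 110° + T_C sin 258.4° = 0.
The known terms sum to (354.7, -743.7) N, so -0.3420 T_B − 0.2011 T_C = -354.7 and 0.9397 T_B − 0.9796 T_C = 743.7.
Solving simultaneously: T_B = 948.6 N, T_C = 150.7 N.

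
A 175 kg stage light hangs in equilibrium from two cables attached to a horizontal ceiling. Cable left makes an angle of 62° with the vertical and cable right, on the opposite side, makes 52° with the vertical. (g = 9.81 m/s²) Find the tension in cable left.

T_left ≈ 1480 N

Angles from the horizontal: cable left is 90° − 62° = 28°, cable right is 90° − 52° = 38°.
Weight W = 175 × 9.81 = 1717 N acts straight down.
Horizontal: T_left cos 28° = T_right cos 38°  →  T_right = 1.12 T_left.
Vertical: T_left sin 28° + T_right sin 38° = 1717.
Substituting the horizontal relation into the vertical equation gives 1.159 T_left = 1717, so T_left = 1481 N.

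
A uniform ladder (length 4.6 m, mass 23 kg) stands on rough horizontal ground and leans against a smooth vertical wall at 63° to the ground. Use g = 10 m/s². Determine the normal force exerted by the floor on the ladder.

N_floor ≈ 230 N

ΣF_y = 0: N_floor = 23×10 = 230 N.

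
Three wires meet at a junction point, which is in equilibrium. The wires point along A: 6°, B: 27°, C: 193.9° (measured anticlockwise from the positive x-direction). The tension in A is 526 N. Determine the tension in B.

T_B ≈ 319 N

Resolve: ΣF_x = 526 cos 6° + T_B cos 27° + T_C cos 193.9° = 0.
        ΣF_y = 526 sin 6° + T_B sin 27° + T_C sin 193.9° = 0.
The known terms sum to (523.1, 54.98) N, so 0.8910 T_B − 0.9707 T_C = -523.1 and 0.4540 T_B − 0.2402 T_C = -54.98.
Solving simultaneously: T_B = 319 N, T_C = 831.7 N.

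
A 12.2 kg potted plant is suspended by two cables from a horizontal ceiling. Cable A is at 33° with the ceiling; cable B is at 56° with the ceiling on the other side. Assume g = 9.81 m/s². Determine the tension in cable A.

T_A ≈ 66.9 N

Weight W = 12.2 × 9.81 = 119.7 N acts straight down.
Horizontal: T_A cos 33° = T_B cos 56°  →  T_B = 1.5 T_A.
Vertical: T_A sin 33° + T_B sin 56° = 119.7.
Substituting the horizontal relation into the vertical equation gives 1.788 T_A = 119.7, so T_A = 66.94 N.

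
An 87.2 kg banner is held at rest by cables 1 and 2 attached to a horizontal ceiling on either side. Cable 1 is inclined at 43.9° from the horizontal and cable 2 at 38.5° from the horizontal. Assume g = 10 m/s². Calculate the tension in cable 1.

T_1 ≈ 688 N

Weight W = 87.2 × 10 = 872 N acts straight down.
Horizontal: T_1 cos 43.9° = T_2 cos 38.5°  →  T_2 = 0.9207 T_1.
Vertical: T_1 sin 43.9° + T_2 sin 38.5° = 872.
Substituting the horizontal relation into the vertical equation gives 1.267 T_1 = 872, so T_1 = 688.5 N.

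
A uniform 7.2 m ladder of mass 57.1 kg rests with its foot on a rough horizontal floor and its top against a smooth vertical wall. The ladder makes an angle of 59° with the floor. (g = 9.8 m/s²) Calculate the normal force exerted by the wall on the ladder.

Torques about the foot: N_wall · 7.2 sin 59° = 57.1×9.8×3.6 cos 59° → N_wall = 168.11 N.

N_wall ≈ 168 N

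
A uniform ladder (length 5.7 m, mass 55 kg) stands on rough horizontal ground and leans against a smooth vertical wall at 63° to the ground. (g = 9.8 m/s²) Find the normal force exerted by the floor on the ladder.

ΣF_y = 0: N_floor = 55×9.8 = 539 N.

N_floor ≈ 539 N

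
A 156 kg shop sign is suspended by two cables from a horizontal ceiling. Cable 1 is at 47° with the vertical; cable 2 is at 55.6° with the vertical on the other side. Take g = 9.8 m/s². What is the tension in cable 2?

Angles from the horizontal: cable 1 is 90° − 47° = 43°, cable 2 is 90° − 55.6° = 34.4°.
Weight W = 156 × 9.8 = 1529 N acts straight down.
Horizontal: T_1 cos 43° = T_2 cos 34.4°  →  T_1 = 1.128 T_2.
Vertical: T_1 sin 43° + T_2 sin 34.4° = 1529.
Substituting the horizontal relation into the vertical equation gives 1.334 T_2 = 1529, so T_2 = 1146 N.

T_2 ≈ 1150 N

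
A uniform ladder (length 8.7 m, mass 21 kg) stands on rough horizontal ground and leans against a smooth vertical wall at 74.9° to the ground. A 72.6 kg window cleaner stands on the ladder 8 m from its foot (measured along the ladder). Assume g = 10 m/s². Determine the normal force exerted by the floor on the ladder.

ΣF_y = 0: N_floor = 21×10 + 72.6×10 = 936 N.

N_floor ≈ 936 N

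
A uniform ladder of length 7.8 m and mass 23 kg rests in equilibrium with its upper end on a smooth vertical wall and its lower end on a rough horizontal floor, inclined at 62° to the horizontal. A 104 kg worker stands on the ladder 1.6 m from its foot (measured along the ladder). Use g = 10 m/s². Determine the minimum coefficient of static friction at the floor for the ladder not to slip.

μ_min ≈ 0.137

ΣF_y = 0: N_floor = 23×10 + 104×10 = 1270 N.
Torques about the foot: N_wall · 7.8 sin 62° = 23×10×3.9 cos 62° + 104×10×1.6 cos 62° → N_wall = 174.58 N.
ΣF_x = 0: f_floor = N_wall = 174.58 N.
μ_min = f_floor / N_floor = 174.58 / 1270 = 0.1375.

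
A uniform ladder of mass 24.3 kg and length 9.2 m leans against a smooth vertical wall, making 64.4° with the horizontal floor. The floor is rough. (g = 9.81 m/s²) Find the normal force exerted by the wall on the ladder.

Torques about the foot: N_wall · 9.2 sin 64.4° = 24.3×9.81×4.6 cos 64.4° → N_wall = 57.107 N.

N_wall ≈ 57.1 N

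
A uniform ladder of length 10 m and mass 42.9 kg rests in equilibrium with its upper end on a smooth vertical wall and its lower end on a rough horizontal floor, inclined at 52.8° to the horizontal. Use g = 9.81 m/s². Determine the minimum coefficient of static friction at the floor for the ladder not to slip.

ΣF_y = 0: N_floor = 42.9×9.81 = 420.85 N.
Torques about the foot: N_wall · 10 sin 52.8° = 42.9×9.81×5 cos 52.8° → N_wall = 159.72 N.
ΣF_x = 0: f_floor = N_wall = 159.72 N.
μ_min = f_floor / N_floor = 159.72 / 420.85 = 0.3795.

μ_min ≈ 0.380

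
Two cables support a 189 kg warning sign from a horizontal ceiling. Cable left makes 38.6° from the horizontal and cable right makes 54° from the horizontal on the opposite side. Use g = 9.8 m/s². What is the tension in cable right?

Weight W = 189 × 9.8 = 1852 N acts straight down.
Horizontal: T_left cos 38.6° = T_right cos 54°  →  T_left = 0.7521 T_right.
Vertical: T_left sin 38.6° + T_right sin 54° = 1852.
Substituting the horizontal relation into the vertical equation gives 1.278 T_right = 1852, so T_right = 1449 N.

T_right ≈ 1450 N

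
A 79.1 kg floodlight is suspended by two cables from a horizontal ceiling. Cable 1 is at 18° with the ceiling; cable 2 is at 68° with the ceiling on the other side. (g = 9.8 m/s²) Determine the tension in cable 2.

Weight W = 79.1 × 9.8 = 775.2 N acts straight down.
Horizontal: T_1 cos 18° = T_2 cos 68°  →  T_1 = 0.3939 T_2.
Vertical: T_1 sin 18° + T_2 sin 68° = 775.2.
Substituting the horizontal relation into the vertical equation gives 1.049 T_2 = 775.2, so T_2 = 739 N.

T_2 ≈ 739 N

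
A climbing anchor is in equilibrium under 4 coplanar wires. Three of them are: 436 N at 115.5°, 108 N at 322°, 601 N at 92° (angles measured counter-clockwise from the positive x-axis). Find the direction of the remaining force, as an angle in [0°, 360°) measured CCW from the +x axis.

θ ≈ 278°

Sum the known components: ΣF_x = -123.6 N, ΣF_y = 927.7 N.
For equilibrium the remaining force must supply (−ΣF_x, −ΣF_y) = (123.6, -927.7) N.
Magnitude = √((123.6)² + (-927.7)²) = 935.9 N; direction = atan2(-927.7, 123.6) = 277.6°.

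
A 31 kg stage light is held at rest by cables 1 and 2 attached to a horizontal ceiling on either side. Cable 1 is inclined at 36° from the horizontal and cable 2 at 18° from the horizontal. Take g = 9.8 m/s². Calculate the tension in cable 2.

T_2 ≈ 304 N

Weight W = 31 × 9.8 = 303.8 N acts straight down.
Horizontal: T_1 cos 36° = T_2 cos 18°  →  T_1 = 1.176 T_2.
Vertical: T_1 sin 36° + T_2 sin 18° = 303.8.
Substituting the horizontal relation into the vertical equation gives 1 T_2 = 303.8, so T_2 = 303.8 N.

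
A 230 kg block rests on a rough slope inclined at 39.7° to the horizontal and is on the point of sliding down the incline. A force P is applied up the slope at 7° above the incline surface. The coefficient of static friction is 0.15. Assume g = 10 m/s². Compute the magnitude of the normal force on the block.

On the verge of sliding down the incline, friction equals μN and acts up the slope.
Perpendicular: N + P sin 7° = W cos 39.7° = 1770 N.
Along incline: P cos 7° + μN = W sin 39.7° with W sin 39.7° = 1469 N.
Solving the pair for P and N: P = 1236 N, N = 1619 N (and f = μN = 242.9 N).

N ≈ 1620 N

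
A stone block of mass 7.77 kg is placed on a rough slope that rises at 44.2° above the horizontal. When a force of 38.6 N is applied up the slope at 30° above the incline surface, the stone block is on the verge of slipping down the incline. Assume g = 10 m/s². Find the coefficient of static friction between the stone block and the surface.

μ ≈ 0.570

On the verge of sliding down the incline, friction is at its maximum μN and acts up the slope.
Perpendicular to incline: N = W cos 44.2° − P sin 30° = 55.7 − 19.3 = 36.4 N.
Along incline: P cos 30° + μN = W sin 44.2° → μ = (W sin 44.2° − P cos 30°) / N = 0.5697.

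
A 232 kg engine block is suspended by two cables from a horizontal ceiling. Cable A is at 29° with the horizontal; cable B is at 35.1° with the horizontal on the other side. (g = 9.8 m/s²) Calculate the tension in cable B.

T_B ≈ 2210 N

Weight W = 232 × 9.8 = 2274 N acts straight down.
Horizontal: T_A cos 29° = T_B cos 35.1°  →  T_A = 0.9354 T_B.
Vertical: T_A sin 29° + T_B sin 35.1° = 2274.
Substituting the horizontal relation into the vertical equation gives 1.029 T_B = 2274, so T_B = 2211 N.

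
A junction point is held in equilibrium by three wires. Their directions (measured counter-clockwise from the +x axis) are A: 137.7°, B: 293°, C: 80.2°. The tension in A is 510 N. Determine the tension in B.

Resolve: ΣF_x = 510 cos 137.7° + T_B cos 293° + T_C cos 80.2° = 0.
        ΣF_y = 510 sin 137.7° + T_B sin 293° + T_C sin 80.2° = 0.
The known terms sum to (-377.2, 343.2) N, so 0.3907 T_B + 0.1702 T_C = 377.2 and -0.9205 T_B + 0.9854 T_C = -343.2.
Solving simultaneously: T_B = 794 N, T_C = 393.4 N.

T_B ≈ 794 N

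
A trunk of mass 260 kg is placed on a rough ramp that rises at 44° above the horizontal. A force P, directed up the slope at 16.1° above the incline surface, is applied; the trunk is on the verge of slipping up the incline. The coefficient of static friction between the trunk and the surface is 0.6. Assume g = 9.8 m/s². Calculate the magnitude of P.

P ≈ 2550 N

On the verge of sliding up the incline, friction equals μN and acts down the slope.
Perpendicular: N + P sin 16.1° = W cos 44° = 1833 N.
Along incline: P cos 16.1° = W sin 44° + μN  with W sin 44° = 1770 N.
Solving the pair for P and N: P = 2546 N, N = 1127 N (and f = μN = 676.1 N).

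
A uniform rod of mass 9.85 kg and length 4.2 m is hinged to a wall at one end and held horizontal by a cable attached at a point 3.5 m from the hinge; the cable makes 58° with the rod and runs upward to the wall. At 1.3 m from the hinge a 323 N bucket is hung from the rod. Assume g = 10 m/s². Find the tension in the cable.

T ≈ 211 N

Take torques about the hinge: T sin 58° · 3.5 = 9.85×10×2.1 + 323×1.3 = 626.75 N·m.
So T = 626.75 / (0.8480 × 3.5) = 211.16 N.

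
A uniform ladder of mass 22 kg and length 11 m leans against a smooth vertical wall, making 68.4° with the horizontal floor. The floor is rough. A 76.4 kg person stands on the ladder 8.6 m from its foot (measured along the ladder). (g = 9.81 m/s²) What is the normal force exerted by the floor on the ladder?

ΣF_y = 0: N_floor = 22×9.81 + 76.4×9.81 = 965.3 N.

N_floor ≈ 965 N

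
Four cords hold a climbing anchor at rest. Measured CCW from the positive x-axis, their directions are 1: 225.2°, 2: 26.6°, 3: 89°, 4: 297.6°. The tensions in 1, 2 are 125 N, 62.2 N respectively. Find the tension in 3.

T_3 ≈ 119 N

Resolve: ΣF_x = 125 cos 225.2° + 62.2 cos 26.6° + T_3 cos 89° + T_4 cos 297.6° = 0.
        ΣF_y = 125 sin 225.2° + 62.2 sin 26.6° + T_3 sin 89° + T_4 sin 297.6° = 0.
The known terms sum to (-32.46, -60.85) N, so 0.0175 T_3 + 0.4633 T_4 = 32.46 and 0.9998 T_3 − 0.8862 T_4 = 60.85.
Solving simultaneously: T_3 = 119 N, T_4 = 65.59 N.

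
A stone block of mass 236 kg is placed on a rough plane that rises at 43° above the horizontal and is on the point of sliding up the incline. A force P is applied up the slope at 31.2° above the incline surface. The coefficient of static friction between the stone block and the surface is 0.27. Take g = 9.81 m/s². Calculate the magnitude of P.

P ≈ 2050 N

On the verge of sliding up the incline, friction equals μN and acts down the slope.
Perpendicular: N + P sin 31.2° = W cos 43° = 1693 N.
Along incline: P cos 31.2° = W sin 43° + μN  with W sin 43° = 1579 N.
Solving the pair for P and N: P = 2046 N, N = 633.4 N (and f = μN = 171 N).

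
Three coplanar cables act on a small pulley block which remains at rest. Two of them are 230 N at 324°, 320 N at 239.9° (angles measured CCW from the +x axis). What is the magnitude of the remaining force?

Sum the known components: ΣF_x = 25.59 N, ΣF_y = -412 N.
For equilibrium the remaining force must supply (−ΣF_x, −ΣF_y) = (-25.59, 412) N.
Magnitude = √((-25.59)² + (412)²) = 412.8 N; direction = atan2(412, -25.59) = 93.6°.

F ≈ 413 N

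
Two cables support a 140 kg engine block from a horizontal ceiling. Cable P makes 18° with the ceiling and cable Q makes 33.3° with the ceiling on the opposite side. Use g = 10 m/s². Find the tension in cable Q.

Weight W = 140 × 10 = 1400 N acts straight down.
Horizontal: T_P cos 18° = T_Q cos 33.3°  →  T_P = 0.8788 T_Q.
Vertical: T_P sin 18° + T_Q sin 33.3° = 1400.
Substituting the horizontal relation into the vertical equation gives 0.8206 T_Q = 1400, so T_Q = 1706 N.

T_Q ≈ 1710 N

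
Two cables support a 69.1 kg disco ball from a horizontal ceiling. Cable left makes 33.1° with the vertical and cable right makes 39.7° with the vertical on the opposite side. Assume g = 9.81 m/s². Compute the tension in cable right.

T_right ≈ 388 N

Angles from the horizontal: cable left is 90° − 33.1° = 56.9°, cable right is 90° − 39.7° = 50.3°.
Weight W = 69.1 × 9.81 = 677.9 N acts straight down.
Horizontal: T_left cos 56.9° = T_right cos 50.3°  →  T_left = 1.17 T_right.
Vertical: T_left sin 56.9° + T_right sin 50.3° = 677.9.
Substituting the horizontal relation into the vertical equation gives 1.749 T_right = 677.9, so T_right = 387.5 N.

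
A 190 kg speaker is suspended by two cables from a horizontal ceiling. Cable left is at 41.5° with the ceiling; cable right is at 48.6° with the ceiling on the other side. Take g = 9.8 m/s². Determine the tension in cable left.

Weight W = 190 × 9.8 = 1862 N acts straight down.
Horizontal: T_left cos 41.5° = T_right cos 48.6°  →  T_right = 1.133 T_left.
Vertical: T_left sin 41.5° + T_right sin 48.6° = 1862.
Substituting the horizontal relation into the vertical equation gives 1.512 T_left = 1862, so T_left = 1231 N.

T_left ≈ 1230 N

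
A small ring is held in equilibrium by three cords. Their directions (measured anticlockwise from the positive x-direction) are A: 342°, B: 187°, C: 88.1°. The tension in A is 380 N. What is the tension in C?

T_C ≈ 163 N

Resolve: ΣF_x = 380 cos 342° + T_B cos 187° + T_C cos 88.1° = 0.
        ΣF_y = 380 sin 342° + T_B sin 187° + T_C sin 88.1° = 0.
The known terms sum to (361.4, -117.4) N, so -0.9925 T_B + 0.0332 T_C = -361.4 and -0.1219 T_B + 0.9995 T_C = 117.4.
Solving simultaneously: T_B = 369.5 N, T_C = 162.6 N.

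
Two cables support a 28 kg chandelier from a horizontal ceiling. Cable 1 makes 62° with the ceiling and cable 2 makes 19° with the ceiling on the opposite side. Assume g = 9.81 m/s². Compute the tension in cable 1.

T_1 ≈ 263 N

Weight W = 28 × 9.81 = 274.7 N acts straight down.
Horizontal: T_1 cos 62° = T_2 cos 19°  →  T_2 = 0.4965 T_1.
Vertical: T_1 sin 62° + T_2 sin 19° = 274.7.
Substituting the horizontal relation into the vertical equation gives 1.045 T_1 = 274.7, so T_1 = 263 N.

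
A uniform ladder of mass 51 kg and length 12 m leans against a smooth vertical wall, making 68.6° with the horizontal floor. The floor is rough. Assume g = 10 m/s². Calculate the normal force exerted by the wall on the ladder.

Torques about the foot: N_wall · 12 sin 68.6° = 51×10×6 cos 68.6° → N_wall = 99.933 N.

N_wall ≈ 99.9 N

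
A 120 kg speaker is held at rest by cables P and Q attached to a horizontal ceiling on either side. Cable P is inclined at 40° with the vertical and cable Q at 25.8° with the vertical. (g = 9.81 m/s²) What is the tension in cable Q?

T_Q ≈ 830 N

Angles from the horizontal: cable P is 90° − 40° = 50°, cable Q is 90° − 25.8° = 64.2°.
Weight W = 120 × 9.81 = 1177 N acts straight down.
Horizontal: T_P cos 50° = T_Q cos 64.2°  →  T_P = 0.6771 T_Q.
Vertical: T_P sin 50° + T_Q sin 64.2° = 1177.
Substituting the horizontal relation into the vertical equation gives 1.419 T_Q = 1177, so T_Q = 829.6 N.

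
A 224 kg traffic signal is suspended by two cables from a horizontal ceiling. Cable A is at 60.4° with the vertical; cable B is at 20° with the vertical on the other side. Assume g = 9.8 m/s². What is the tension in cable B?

Angles from the horizontal: cable A is 90° − 60.4° = 29.6°, cable B is 90° − 20° = 70°.
Weight W = 224 × 9.8 = 2195 N acts straight down.
Horizontal: T_A cos 29.6° = T_B cos 70°  →  T_A = 0.3934 T_B.
Vertical: T_A sin 29.6° + T_B sin 70° = 2195.
Substituting the horizontal relation into the vertical equation gives 1.134 T_B = 2195, so T_B = 1936 N.

T_B ≈ 1940 N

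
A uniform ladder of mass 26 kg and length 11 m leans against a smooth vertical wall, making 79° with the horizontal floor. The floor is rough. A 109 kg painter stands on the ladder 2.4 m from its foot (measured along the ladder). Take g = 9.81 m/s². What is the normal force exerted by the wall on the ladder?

N_wall ≈ 70.1 N

Torques about the foot: N_wall · 11 sin 79° = 26×9.81×5.5 cos 79° + 109×9.81×2.4 cos 79° → N_wall = 70.138 N.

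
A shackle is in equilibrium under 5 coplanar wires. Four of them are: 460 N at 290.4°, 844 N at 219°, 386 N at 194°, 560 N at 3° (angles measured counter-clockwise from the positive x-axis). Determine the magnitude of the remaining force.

F ≈ 1070 N

Sum the known components: ΣF_x = -310.9 N, ΣF_y = -1026 N.
For equilibrium the remaining force must supply (−ΣF_x, −ΣF_y) = (310.9, 1026) N.
Magnitude = √((310.9)² + (1026)²) = 1072 N; direction = atan2(1026, 310.9) = 73.1°.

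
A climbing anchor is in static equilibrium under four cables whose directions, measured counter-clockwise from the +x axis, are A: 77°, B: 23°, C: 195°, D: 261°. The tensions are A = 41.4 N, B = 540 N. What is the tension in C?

Resolve: ΣF_x = 41.4 cos 77° + 540 cos 23° + T_C cos 195° + T_D cos 261° = 0.
        ΣF_y = 41.4 sin 77° + 540 sin 23° + T_C sin 195° + T_D sin 261° = 0.
The known terms sum to (506.4, 251.3) N, so -0.9659 T_C − 0.1564 T_D = -506.4 and -0.2588 T_C − 0.9877 T_D = -251.3.
Solving simultaneously: T_C = 504.4 N, T_D = 122.3 N.

T_C ≈ 504 N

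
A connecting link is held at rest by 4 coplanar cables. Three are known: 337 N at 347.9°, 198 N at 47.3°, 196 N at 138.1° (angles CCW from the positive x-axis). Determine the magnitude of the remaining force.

Sum the known components: ΣF_x = 317.9 N, ΣF_y = 205.8 N.
For equilibrium the remaining force must supply (−ΣF_x, −ΣF_y) = (-317.9, -205.8) N.
Magnitude = √((-317.9)² + (-205.8)²) = 378.7 N; direction = atan2(-205.8, -317.9) = 212.9°.

F ≈ 379 N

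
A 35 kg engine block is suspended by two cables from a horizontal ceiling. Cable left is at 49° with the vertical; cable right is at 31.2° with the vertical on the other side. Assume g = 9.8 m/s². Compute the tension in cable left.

Angles from the horizontal: cable left is 90° − 49° = 41°, cable right is 90° − 31.2° = 58.8°.
Weight W = 35 × 9.8 = 343 N acts straight down.
Horizontal: T_left cos 41° = T_right cos 58.8°  →  T_right = 1.457 T_left.
Vertical: T_left sin 41° + T_right sin 58.8° = 343.
Substituting the horizontal relation into the vertical equation gives 1.902 T_left = 343, so T_left = 180.3 N.

T_left ≈ 180 N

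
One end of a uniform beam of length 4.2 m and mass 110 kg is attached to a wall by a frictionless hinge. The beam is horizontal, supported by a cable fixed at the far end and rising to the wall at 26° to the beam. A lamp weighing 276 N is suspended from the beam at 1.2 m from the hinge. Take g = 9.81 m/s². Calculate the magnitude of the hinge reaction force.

Take torques about the hinge: T sin 26° · 4.2 = 110×9.81×2.1 + 276×1.2 = 2597.3 N·m.
So T = 2597.3 / (0.4384 × 4.2) = 1410.7 N.
ΣF_x = 0: H_x = T cos 26° = 1267.9 N.
ΣF_y = 0: H_y = (110×9.81 + 276) − T sin 26° = 1355.1 − 618.41 = 736.69 N.
|H| = √(H_x² + H_y²) = √((1267.9)² + (736.69)²) = 1466.4 N.

|H| ≈ 1470 N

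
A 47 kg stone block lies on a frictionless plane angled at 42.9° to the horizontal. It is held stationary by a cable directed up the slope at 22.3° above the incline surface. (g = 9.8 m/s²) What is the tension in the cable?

T ≈ 339 N

Take axes along and perpendicular to the incline. Weight components: W sin 42.9° = 313.5 N down-slope, W cos 42.9° = 337.4 N into the surface.
Along incline: T cos 22.3° = W sin 42.9° → T = 338.9 N.
Perpendicular: N = W cos 42.9° − T sin 22.3° = 208.8 N.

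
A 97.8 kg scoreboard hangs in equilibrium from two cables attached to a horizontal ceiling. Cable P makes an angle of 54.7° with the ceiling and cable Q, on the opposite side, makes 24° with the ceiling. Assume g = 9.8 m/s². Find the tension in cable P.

Weight W = 97.8 × 9.8 = 958.4 N acts straight down.
Horizontal: T_P cos 54.7° = T_Q cos 24°  →  T_Q = 0.6325 T_P.
Vertical: T_P sin 54.7° + T_Q sin 24° = 958.4.
Substituting the horizontal relation into the vertical equation gives 1.073 T_P = 958.4, so T_P = 892.9 N.

T_P ≈ 893 N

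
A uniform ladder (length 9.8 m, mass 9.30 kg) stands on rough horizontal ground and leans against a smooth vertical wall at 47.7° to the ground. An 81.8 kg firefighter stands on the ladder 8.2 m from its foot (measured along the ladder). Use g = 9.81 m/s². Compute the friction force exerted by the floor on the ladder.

f ≈ 652 N

Torques about the foot: N_wall · 9.8 sin 47.7° = 9.30×9.81×4.9 cos 47.7° + 81.8×9.81×8.2 cos 47.7° → N_wall = 652.48 N.
ΣF_x = 0: f_floor = N_wall = 652.48 N.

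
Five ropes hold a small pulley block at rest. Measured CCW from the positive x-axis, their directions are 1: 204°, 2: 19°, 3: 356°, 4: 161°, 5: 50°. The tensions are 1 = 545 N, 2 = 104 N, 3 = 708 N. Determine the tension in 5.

Resolve: ΣF_x = 545 cos 204° + 104 cos 19° + 708 cos 356° + T_4 cos 161° + T_5 cos 50° = 0.
        ΣF_y = 545 sin 204° + 104 sin 19° + 708 sin 356° + T_4 sin 161° + T_5 sin 50° = 0.
The known terms sum to (306.7, -237.2) N, so -0.9455 T_4 + 0.6428 T_5 = -306.7 and 0.3256 T_4 + 0.7660 T_5 = 237.2.
Solving simultaneously: T_4 = 415 N, T_5 = 133.3 N.

T_5 ≈ 133 N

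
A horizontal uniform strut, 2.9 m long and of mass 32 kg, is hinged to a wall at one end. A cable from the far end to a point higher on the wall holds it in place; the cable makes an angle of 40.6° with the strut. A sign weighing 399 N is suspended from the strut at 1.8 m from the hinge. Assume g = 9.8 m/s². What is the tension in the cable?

T ≈ 621 N

Take torques about the hinge: T sin 40.6° · 2.9 = 32×9.8×1.45 + 399×1.8 = 1172.9 N·m.
So T = 1172.9 / (0.6508 × 2.9) = 621.5 N.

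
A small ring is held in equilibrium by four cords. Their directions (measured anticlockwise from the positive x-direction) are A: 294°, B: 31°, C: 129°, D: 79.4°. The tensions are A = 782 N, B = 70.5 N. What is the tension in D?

Resolve: ΣF_x = 782 cos 294° + 70.5 cos 31° + T_C cos 129° + T_D cos 79.4° = 0.
        ΣF_y = 782 sin 294° + 70.5 sin 31° + T_C sin 129° + T_D sin 79.4° = 0.
The known terms sum to (378.5, -678.1) N, so -0.6293 T_C + 0.1840 T_D = -378.5 and 0.7771 T_C + 0.9829 T_D = 678.1.
Solving simultaneously: T_C = 652.3 N, T_D = 174.1 N.

T_D ≈ 174 N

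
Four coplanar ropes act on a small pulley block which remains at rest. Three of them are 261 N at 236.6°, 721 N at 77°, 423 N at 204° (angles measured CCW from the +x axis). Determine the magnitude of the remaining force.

Sum the known components: ΣF_x = -367.9 N, ΣF_y = 312.6 N.
For equilibrium the remaining force must supply (−ΣF_x, −ΣF_y) = (367.9, -312.6) N.
Magnitude = √((367.9)² + (-312.6)²) = 482.8 N; direction = atan2(-312.6, 367.9) = 319.6°.

F ≈ 483 N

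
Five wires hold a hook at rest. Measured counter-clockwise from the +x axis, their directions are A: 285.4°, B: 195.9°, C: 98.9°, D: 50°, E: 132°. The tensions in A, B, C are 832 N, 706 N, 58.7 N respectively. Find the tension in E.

Resolve: ΣF_x = 832 cos 285.4° + 706 cos 195.9° + 58.7 cos 98.9° + T_D cos 50° + T_E cos 132° = 0.
        ΣF_y = 832 sin 285.4° + 706 sin 195.9° + 58.7 sin 98.9° + T_D sin 50° + T_E sin 132° = 0.
The known terms sum to (-467.1, -937.5) N, so 0.6428 T_D − 0.6691 T_E = 467.1 and 0.7660 T_D + 0.7431 T_E = 937.5.
Solving simultaneously: T_D = 984.1 N, T_E = 247.2 N.

T_E ≈ 247 N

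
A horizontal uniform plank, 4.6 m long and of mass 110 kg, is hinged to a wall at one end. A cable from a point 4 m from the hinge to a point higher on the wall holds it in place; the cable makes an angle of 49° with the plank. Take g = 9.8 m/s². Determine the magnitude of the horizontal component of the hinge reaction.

Take torques about the hinge: T sin 49° · 4 = 110×9.8×2.3 = 2479.4 N·m.
So T = 2479.4 / (0.7547 × 4) = 821.31 N.
ΣF_x = 0: H_x = T cos 49° = 538.83 N.

H_x ≈ 539 N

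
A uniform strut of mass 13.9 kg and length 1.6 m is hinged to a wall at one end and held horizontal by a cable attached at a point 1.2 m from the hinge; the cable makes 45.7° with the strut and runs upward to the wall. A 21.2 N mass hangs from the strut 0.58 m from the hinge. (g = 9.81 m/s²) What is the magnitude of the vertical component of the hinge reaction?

|H_y| ≈ 56.4 N

Take torques about the hinge: T sin 45.7° · 1.2 = 13.9×9.81×0.8 + 21.2×0.58 = 121.38 N·m.
So T = 121.38 / (0.7157 × 1.2) = 141.34 N.
ΣF_y = 0: H_y = (13.9×9.81 + 21.2) − T sin 45.7° = 157.56 − 101.15 = 56.406 N.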